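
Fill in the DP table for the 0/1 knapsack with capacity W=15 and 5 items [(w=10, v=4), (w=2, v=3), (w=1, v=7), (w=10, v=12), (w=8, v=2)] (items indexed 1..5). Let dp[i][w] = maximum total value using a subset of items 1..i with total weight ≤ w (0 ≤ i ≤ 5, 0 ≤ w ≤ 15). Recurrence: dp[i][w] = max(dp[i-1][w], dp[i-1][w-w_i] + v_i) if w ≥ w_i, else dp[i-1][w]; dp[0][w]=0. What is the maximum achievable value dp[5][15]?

22

i\w   0   1   2   3   4   5   6   7   8   9  10  11  12  13  14  15
  0   0   0   0   0   0   0   0   0   0   0   0   0   0   0   0   0
  1   0   0   0   0   0   0   0   0   0   0   4   4   4   4   4   4
  2   0   0   3   3   3   3   3   3   3   3   4   4   7   7   7   7
  3   0   7   7  10  10  10  10  10  10  10  10  11  11  14  14  14
  4   0   7   7  10  10  10  10  10  10  10  12  19  19  22  22  22
  5   0   7   7  10  10  10  10  10  10  10  12  19  19  22  22  22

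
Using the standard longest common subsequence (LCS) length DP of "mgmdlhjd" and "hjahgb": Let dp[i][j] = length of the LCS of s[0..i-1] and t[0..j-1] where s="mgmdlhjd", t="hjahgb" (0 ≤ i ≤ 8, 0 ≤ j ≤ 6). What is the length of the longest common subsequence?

2

   ''  h  j  a  h  g  b
''  0  0  0  0  0  0  0
 m  0  0  0  0  0  0  0
 g  0  0  0  0  0  1  1
 m  0  0  0  0  0  1  1
 d  0  0  0  0  0  1  1
 l  0  0  0  0  0  1  1
 h  0  1  1  1  1  1  1
 j  0  1  2  2  2  2  2
 d  0  1  2  2  2  2  2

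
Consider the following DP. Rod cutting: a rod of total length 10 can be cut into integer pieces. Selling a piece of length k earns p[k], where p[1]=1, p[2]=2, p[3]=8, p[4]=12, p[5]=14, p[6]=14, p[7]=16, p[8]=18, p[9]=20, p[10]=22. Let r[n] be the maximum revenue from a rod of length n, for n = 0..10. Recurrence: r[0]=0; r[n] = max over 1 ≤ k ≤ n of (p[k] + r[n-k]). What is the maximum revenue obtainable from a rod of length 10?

28

   n    0    1    2    3    4    5    6    7    8    9   10
r[n]    0    1    2    8   12   14   16   20   24   26   28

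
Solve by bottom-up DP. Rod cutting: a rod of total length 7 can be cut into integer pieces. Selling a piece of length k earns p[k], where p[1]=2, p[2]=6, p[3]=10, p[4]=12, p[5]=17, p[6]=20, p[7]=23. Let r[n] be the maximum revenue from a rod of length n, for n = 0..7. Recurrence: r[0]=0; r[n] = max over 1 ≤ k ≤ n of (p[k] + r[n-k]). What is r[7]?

23

   n    0    1    2    3    4    5    6    7
r[n]    0    2    6   10   12   17   20   23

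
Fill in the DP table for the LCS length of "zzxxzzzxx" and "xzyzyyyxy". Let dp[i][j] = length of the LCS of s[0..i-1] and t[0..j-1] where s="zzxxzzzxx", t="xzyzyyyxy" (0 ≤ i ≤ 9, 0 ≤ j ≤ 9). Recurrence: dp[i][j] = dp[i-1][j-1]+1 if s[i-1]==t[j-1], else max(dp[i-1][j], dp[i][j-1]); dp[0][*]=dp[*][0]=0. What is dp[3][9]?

3

   ''  x  z  y  z  y  y  y  x  y
''  0  0  0  0  0  0  0  0  0  0
 z  0  0  1  1  1  1  1  1  1  1
 z  0  0  1  1  2  2  2  2  2  2
 x  0  1  1  1  2  2  2  2  3  3
 x  0  1  1  1  2  2  2  2  3  3
 z  0  1  2  2  2  2  2  2  3  3
 z  0  1  2  2  3  3  3  3  3  3
 z  0  1  2  2  3  3  3  3  3  3
 x  0  1  2  2  3  3  3  3  4  4
 x  0  1  2  2  3  3  3  3  4  4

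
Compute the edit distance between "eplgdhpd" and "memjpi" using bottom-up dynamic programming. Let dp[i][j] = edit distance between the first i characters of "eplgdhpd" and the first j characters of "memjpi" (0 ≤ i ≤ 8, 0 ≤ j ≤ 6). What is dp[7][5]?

   ''  m  e  m  j  p  i
''  0  1  2  3  4  5  6
 e  1  1  1  2  3  4  5
 p  2  2  2  2  3  3  4
 l  3  3  3  3  3  4  4
 g  4  4  4  4  4  4  5
 d  5  5  5  5  5  5  5
 h  6  6  6  6  6  6  6
 p  7  7  7  7  7  6  7
 d  8  8  8  8  8  7  7

6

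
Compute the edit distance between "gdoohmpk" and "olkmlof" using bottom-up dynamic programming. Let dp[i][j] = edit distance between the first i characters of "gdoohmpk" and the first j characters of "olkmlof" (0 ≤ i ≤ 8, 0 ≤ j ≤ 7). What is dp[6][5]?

   ''  o  l  k  m  l  o  f
''  0  1  2  3  4  5  6  7
 g  1  1  2  3  4  5  6  7
 d  2  2  2  3  4  5  6  7
 o  3  2  3  3  4  5  5  6
 o  4  3  3  4  4  5  5  6
 h  5  4  4  4  5  5  6  6
 m  6  5  5  5  4  5  6  7
 p  7  6  6  6  5  5  6  7
 k  8  7  7  6  6  6  6  7

5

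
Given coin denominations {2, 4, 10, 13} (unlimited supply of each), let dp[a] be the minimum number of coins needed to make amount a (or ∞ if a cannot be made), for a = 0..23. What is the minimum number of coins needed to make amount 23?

 a  0  1  2  3  4  5  6  7  8  9 10 11 12 13 14 15 16 17 18 19 20 21 22 23
dp  0  -  1  -  1  -  2  -  2  -  1  -  2  1  2  2  3  2  3  3  2  3  3  2
(- denotes ∞ / unreachable)

2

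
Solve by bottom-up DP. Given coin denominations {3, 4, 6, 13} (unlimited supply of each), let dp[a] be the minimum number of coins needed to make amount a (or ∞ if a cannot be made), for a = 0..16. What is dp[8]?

 a  0  1  2  3  4  5  6  7  8  9 10 11 12 13 14 15 16
dp  0  -  -  1  1  -  1  2  2  2  2  3  2  1  3  3  2
(- denotes ∞ / unreachable)

2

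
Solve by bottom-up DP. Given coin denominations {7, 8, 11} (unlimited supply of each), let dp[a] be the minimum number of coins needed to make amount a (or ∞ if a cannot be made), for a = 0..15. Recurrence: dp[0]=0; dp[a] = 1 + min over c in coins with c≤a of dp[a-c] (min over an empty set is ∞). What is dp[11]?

 a  0  1  2  3  4  5  6  7  8  9 10 11 12 13 14 15
dp  0  -  -  -  -  -  -  1  1  -  -  1  -  -  2  2
(- denotes ∞ / unreachable)

1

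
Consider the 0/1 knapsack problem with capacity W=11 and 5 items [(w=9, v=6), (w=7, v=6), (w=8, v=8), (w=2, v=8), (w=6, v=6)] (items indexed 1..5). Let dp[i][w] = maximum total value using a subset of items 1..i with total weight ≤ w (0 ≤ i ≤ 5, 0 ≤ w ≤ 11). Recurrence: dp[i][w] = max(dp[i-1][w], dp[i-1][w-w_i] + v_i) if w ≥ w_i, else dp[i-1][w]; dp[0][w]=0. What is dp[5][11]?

16

i\w   0   1   2   3   4   5   6   7   8   9  10  11
  0   0   0   0   0   0   0   0   0   0   0   0   0
  1   0   0   0   0   0   0   0   0   0   6   6   6
  2   0   0   0   0   0   0   0   6   6   6   6   6
  3   0   0   0   0   0   0   0   6   8   8   8   8
  4   0   0   8   8   8   8   8   8   8  14  16  16
  5   0   0   8   8   8   8   8   8  14  14  16  16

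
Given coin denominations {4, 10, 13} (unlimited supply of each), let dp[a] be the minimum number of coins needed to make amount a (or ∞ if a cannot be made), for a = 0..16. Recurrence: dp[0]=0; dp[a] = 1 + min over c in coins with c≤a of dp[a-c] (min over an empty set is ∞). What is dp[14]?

2

 a  0  1  2  3  4  5  6  7  8  9 10 11 12 13 14 15 16
dp  0  -  -  -  1  -  -  -  2  -  1  -  3  1  2  -  4
(- denotes ∞ / unreachable)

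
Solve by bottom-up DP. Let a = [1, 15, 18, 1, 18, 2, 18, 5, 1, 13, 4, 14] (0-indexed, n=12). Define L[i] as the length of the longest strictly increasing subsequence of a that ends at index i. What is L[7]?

3

   i    0    1    2    3    4    5    6    7    8    9   10   11
a[i]    1   15   18    1   18    2   18    5    1   13    4   14
L[i]    1    2    3    1    3    2    3    3    1    4    3    5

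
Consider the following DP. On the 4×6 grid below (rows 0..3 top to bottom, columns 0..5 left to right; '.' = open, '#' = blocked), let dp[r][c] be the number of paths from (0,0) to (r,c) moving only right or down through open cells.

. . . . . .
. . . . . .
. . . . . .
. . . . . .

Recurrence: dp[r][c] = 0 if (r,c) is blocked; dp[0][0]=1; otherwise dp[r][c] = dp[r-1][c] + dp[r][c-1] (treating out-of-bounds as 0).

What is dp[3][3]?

20

r\c   0   1   2   3   4   5
  0   1   1   1   1   1   1
  1   1   2   3   4   5   6
  2   1   3   6  10  15  21
  3   1   4  10  20  35  56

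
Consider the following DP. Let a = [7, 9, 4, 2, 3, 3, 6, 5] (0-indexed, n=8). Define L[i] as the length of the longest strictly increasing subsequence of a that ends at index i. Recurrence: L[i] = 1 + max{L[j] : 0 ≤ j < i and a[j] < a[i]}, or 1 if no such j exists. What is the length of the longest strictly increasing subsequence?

   i    0    1    2    3    4    5    6    7
a[i]    7    9    4    2    3    3    6    5
L[i]    1    2    1    1    2    2    3    3

3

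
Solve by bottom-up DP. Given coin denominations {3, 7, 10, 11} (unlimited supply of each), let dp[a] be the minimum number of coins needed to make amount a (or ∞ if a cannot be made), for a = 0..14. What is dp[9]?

 a  0  1  2  3  4  5  6  7  8  9 10 11 12 13 14
dp  0  -  -  1  -  -  2  1  -  3  1  1  4  2  2
(- denotes ∞ / unreachable)

3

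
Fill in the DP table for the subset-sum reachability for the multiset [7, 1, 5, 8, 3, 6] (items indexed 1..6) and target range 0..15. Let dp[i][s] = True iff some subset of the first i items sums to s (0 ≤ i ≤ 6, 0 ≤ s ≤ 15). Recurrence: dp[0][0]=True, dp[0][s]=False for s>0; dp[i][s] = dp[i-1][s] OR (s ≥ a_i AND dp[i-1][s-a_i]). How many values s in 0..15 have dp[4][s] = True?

i\s   0   1   2   3   4   5   6   7   8   9  10  11  12  13  14  15
  0   T   F   F   F   F   F   F   F   F   F   F   F   F   F   F   F
  1   T   F   F   F   F   F   F   T   F   F   F   F   F   F   F   F
  2   T   T   F   F   F   F   F   T   T   F   F   F   F   F   F   F
  3   T   T   F   F   F   T   T   T   T   F   F   F   T   T   F   F
  4   T   T   F   F   F   T   T   T   T   T   F   F   T   T   T   T
  5   T   T   F   T   T   T   T   T   T   T   T   T   T   T   T   T
  6   T   T   F   T   T   T   T   T   T   T   T   T   T   T   T   T

11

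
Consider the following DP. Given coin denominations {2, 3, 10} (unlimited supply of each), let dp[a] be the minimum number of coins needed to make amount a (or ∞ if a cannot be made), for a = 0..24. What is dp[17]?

 a  0  1  2  3  4  5  6  7  8  9 10 11 12 13 14 15 16 17 18 19 20 21 22 23 24
dp  0  -  1  1  2  2  2  3  3  3  1  4  2  2  3  3  3  4  4  4  2  5  3  3  4
(- denotes ∞ / unreachable)

4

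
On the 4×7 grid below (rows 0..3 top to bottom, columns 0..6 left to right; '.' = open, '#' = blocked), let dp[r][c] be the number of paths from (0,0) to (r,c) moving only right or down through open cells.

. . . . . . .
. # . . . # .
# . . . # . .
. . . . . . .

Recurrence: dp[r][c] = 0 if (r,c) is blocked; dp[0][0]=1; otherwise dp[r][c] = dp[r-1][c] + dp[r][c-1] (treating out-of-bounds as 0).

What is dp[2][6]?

r\c   0   1   2   3   4   5   6
  0   1   1   1   1   1   1   1
  1   1   0   1   2   3   0   1
  2   0   0   1   3   0   0   1
  3   0   0   1   4   4   4   5

1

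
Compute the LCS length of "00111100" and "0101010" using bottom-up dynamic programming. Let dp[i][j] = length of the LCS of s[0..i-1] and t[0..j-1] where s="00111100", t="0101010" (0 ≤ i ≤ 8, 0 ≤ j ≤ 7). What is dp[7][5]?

   ''  0  1  0  1  0  1  0
''  0  0  0  0  0  0  0  0
 0  0  1  1  1  1  1  1  1
 0  0  1  1  2  2  2  2  2
 1  0  1  2  2  3  3  3  3
 1  0  1  2  2  3  3  4  4
 1  0  1  2  2  3  3  4  4
 1  0  1  2  2  3  3  4  4
 0  0  1  2  3  3  4  4  5
 0  0  1  2  3  3  4  4  5

4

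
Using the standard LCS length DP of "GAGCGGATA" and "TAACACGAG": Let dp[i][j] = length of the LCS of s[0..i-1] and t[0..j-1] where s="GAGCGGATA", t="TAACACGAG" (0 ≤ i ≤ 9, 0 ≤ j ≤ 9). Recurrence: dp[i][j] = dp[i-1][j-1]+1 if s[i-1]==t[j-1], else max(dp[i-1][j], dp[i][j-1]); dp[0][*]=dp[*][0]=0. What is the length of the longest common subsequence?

   ''  T  A  A  C  A  C  G  A  G
''  0  0  0  0  0  0  0  0  0  0
 G  0  0  0  0  0  0  0  1  1  1
 A  0  0  1  1  1  1  1  1  2  2
 G  0  0  1  1  1  1  1  2  2  3
 C  0  0  1  1  2  2  2  2  2  3
 G  0  0  1  1  2  2  2  3  3  3
 G  0  0  1  1  2  2  2  3  3  4
 A  0  0  1  2  2  3  3  3  4  4
 T  0  1  1  2  2  3  3  3  4  4
 A  0  1  2  2  2  3  3  3  4  4

4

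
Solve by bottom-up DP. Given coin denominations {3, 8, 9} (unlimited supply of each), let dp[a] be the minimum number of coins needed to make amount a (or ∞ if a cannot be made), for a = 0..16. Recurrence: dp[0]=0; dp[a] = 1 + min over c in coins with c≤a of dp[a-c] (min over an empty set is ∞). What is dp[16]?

 a  0  1  2  3  4  5  6  7  8  9 10 11 12 13 14 15 16
dp  0  -  -  1  -  -  2  -  1  1  -  2  2  -  3  3  2
(- denotes ∞ / unreachable)

2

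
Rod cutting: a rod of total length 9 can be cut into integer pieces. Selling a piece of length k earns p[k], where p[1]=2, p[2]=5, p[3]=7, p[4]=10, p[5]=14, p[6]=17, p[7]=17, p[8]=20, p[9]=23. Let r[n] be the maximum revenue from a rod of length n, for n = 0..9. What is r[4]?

10

   n    0    1    2    3    4    5    6    7    8    9
r[n]    0    2    5    7   10   14   17   19   22   24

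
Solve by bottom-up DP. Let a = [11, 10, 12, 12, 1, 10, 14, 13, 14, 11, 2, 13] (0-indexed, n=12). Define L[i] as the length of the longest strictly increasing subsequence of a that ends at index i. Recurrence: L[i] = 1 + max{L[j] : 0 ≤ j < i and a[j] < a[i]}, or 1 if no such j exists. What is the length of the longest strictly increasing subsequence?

4

   i    0    1    2    3    4    5    6    7    8    9   10   11
a[i]   11   10   12   12    1   10   14   13   14   11    2   13
L[i]    1    1    2    2    1    2    3    3    4    3    2    4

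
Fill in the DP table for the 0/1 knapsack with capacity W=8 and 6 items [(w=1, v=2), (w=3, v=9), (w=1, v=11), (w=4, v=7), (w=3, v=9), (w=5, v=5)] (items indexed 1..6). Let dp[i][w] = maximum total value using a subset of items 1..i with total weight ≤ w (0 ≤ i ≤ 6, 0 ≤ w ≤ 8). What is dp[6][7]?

i\w   0   1   2   3   4   5   6   7   8
  0   0   0   0   0   0   0   0   0   0
  1   0   2   2   2   2   2   2   2   2
  2   0   2   2   9  11  11  11  11  11
  3   0  11  13  13  20  22  22  22  22
  4   0  11  13  13  20  22  22  22  27
  5   0  11  13  13  20  22  22  29  31
  6   0  11  13  13  20  22  22  29  31

29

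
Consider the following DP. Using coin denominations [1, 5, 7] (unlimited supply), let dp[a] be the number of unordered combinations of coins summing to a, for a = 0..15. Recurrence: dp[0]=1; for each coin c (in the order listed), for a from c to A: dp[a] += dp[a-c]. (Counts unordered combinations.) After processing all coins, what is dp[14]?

6

after  coin     0     1     2     3     4     5     6     7     8     9    10    11    12    13    14    15
          1     1     1     1     1     1     1     1     1     1     1     1     1     1     1     1     1
          5     1     1     1     1     1     2     2     2     2     2     3     3     3     3     3     4
          7     1     1     1     1     1     2     2     3     3     3     4     4     5     5     6     7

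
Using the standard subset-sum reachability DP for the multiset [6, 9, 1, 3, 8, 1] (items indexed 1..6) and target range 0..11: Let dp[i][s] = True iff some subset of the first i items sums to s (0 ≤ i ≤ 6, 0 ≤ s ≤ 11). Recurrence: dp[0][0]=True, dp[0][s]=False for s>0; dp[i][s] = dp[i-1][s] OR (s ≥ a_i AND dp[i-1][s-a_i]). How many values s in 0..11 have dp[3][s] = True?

6

i\s   0   1   2   3   4   5   6   7   8   9  10  11
  0   T   F   F   F   F   F   F   F   F   F   F   F
  1   T   F   F   F   F   F   T   F   F   F   F   F
  2   T   F   F   F   F   F   T   F   F   T   F   F
  3   T   T   F   F   F   F   T   T   F   T   T   F
  4   T   T   F   T   T   F   T   T   F   T   T   F
  5   T   T   F   T   T   F   T   T   T   T   T   T
  6   T   T   T   T   T   T   T   T   T   T   T   T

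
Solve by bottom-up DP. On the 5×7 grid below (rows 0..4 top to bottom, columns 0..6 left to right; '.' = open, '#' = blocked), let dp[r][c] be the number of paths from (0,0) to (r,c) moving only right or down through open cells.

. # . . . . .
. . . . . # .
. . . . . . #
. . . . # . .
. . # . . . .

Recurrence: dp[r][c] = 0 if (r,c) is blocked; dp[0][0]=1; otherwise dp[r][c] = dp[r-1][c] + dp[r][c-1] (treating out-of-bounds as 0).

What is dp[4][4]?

10

r\c   0   1   2   3   4   5   6
  0   1   0   0   0   0   0   0
  1   1   1   1   1   1   0   0
  2   1   2   3   4   5   5   0
  3   1   3   6  10   0   5   5
  4   1   4   0  10  10  15  20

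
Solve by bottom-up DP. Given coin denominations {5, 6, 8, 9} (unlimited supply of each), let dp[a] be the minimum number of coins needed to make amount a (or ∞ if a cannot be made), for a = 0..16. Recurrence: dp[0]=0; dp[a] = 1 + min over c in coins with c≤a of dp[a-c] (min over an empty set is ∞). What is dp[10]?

2

 a  0  1  2  3  4  5  6  7  8  9 10 11 12 13 14 15 16
dp  0  -  -  -  -  1  1  -  1  1  2  2  2  2  2  2  2
(- denotes ∞ / unreachable)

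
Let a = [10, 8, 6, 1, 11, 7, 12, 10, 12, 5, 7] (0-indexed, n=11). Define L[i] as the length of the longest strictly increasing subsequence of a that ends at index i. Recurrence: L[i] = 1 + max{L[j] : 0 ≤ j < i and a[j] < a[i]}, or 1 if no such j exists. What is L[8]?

4

   i    0    1    2    3    4    5    6    7    8    9   10
a[i]   10    8    6    1   11    7   12   10   12    5    7
L[i]    1    1    1    1    2    2    3    3    4    2    3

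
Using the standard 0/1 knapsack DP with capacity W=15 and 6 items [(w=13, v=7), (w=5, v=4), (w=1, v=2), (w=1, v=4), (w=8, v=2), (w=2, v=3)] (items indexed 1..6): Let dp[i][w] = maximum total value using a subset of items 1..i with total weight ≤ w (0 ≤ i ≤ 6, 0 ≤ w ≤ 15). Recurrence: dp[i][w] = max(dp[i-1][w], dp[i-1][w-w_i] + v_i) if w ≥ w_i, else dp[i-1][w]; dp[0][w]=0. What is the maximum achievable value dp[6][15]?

i\w   0   1   2   3   4   5   6   7   8   9  10  11  12  13  14  15
  0   0   0   0   0   0   0   0   0   0   0   0   0   0   0   0   0
  1   0   0   0   0   0   0   0   0   0   0   0   0   0   7   7   7
  2   0   0   0   0   0   4   4   4   4   4   4   4   4   7   7   7
  3   0   2   2   2   2   4   6   6   6   6   6   6   6   7   9   9
  4   0   4   6   6   6   6   8  10  10  10  10  10  10  10  11  13
  5   0   4   6   6   6   6   8  10  10  10  10  10  10  10  11  13
  6   0   4   6   7   9   9   9  10  11  13  13  13  13  13  13  13

13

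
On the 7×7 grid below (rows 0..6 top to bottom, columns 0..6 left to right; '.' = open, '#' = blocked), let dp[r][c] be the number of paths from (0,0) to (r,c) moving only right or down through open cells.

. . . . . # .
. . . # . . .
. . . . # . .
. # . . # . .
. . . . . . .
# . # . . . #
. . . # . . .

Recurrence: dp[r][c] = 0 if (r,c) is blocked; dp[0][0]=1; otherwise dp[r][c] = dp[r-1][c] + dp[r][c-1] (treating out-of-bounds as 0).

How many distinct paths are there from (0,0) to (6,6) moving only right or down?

96

r\c   0   1   2   3   4   5   6
  0   1   1   1   1   1   0   0
  1   1   2   3   0   1   1   1
  2   1   3   6   6   0   1   2
  3   1   0   6  12   0   1   3
  4   1   1   7  19  19  20  23
  5   0   1   0  19  38  58   0
  6   0   1   1   0  38  96  96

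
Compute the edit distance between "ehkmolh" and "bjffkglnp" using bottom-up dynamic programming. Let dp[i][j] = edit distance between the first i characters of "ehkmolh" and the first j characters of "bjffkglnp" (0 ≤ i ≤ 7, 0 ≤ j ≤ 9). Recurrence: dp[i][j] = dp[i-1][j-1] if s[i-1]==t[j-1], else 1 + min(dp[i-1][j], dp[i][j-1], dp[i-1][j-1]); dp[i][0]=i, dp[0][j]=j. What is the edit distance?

   ''  b  j  f  f  k  g  l  n  p
''  0  1  2  3  4  5  6  7  8  9
 e  1  1  2  3  4  5  6  7  8  9
 h  2  2  2  3  4  5  6  7  8  9
 k  3  3  3  3  4  4  5  6  7  8
 m  4  4  4  4  4  5  5  6  7  8
 o  5  5  5  5  5  5  6  6  7  8
 l  6  6  6  6  6  6  6  6  7  8
 h  7  7  7  7  7  7  7  7  7  8

8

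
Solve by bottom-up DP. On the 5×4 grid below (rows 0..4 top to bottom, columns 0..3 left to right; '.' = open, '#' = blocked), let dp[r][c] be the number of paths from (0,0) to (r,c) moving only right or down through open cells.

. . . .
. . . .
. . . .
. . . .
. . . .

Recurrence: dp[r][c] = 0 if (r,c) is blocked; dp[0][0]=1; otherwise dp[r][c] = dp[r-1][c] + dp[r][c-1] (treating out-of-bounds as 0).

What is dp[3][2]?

r\c   0   1   2   3
  0   1   1   1   1
  1   1   2   3   4
  2   1   3   6  10
  3   1   4  10  20
  4   1   5  15  35

10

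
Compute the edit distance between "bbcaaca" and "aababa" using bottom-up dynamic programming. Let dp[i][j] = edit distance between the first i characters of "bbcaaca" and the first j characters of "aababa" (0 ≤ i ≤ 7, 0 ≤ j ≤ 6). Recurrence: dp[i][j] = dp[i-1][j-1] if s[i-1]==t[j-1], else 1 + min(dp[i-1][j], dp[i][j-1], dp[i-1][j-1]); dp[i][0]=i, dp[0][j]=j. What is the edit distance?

5

   ''  a  a  b  a  b  a
''  0  1  2  3  4  5  6
 b  1  1  2  2  3  4  5
 b  2  2  2  2  3  3  4
 c  3  3  3  3  3  4  4
 a  4  3  3  4  3  4  4
 a  5  4  3  4  4  4  4
 c  6  5  4  4  5  5  5
 a  7  6  5  5  4  5  5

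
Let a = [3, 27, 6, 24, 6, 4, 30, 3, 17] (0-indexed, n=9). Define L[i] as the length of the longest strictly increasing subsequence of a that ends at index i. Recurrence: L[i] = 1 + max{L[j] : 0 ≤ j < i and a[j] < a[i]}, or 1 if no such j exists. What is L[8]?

3

   i    0    1    2    3    4    5    6    7    8
a[i]    3   27    6   24    6    4   30    3   17
L[i]    1    2    2    3    2    2    4    1    3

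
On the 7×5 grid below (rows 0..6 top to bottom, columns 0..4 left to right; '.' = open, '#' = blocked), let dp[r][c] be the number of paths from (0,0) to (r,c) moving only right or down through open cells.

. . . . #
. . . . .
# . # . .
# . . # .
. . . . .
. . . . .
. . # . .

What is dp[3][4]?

r\c   0   1   2   3   4
  0   1   1   1   1   0
  1   1   2   3   4   4
  2   0   2   0   4   8
  3   0   2   2   0   8
  4   0   2   4   4  12
  5   0   2   6  10  22
  6   0   2   0  10  32

8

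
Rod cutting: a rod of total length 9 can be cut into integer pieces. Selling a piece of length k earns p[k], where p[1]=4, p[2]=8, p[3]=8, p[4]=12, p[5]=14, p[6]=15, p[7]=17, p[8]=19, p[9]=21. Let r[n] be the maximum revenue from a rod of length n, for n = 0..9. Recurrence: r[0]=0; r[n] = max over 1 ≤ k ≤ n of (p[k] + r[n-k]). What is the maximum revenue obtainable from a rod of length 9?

36

   n    0    1    2    3    4    5    6    7    8    9
r[n]    0    4    8   12   16   20   24   28   32   36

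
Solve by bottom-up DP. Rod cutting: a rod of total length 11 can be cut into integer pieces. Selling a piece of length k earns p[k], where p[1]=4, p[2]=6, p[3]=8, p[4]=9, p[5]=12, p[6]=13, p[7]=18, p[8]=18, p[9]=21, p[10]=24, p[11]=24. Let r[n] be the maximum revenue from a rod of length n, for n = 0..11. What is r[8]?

32

   n    0    1    2    3    4    5    6    7    8    9   10   11
r[n]    0    4    8   12   16   20   24   28   32   36   40   44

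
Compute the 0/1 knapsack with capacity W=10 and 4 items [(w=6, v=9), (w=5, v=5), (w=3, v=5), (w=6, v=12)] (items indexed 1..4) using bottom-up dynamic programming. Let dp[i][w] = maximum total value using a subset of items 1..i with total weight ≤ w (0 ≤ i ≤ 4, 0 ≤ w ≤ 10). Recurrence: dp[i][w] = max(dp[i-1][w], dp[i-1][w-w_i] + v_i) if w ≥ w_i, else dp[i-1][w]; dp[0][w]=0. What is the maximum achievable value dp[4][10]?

i\w   0   1   2   3   4   5   6   7   8   9  10
  0   0   0   0   0   0   0   0   0   0   0   0
  1   0   0   0   0   0   0   9   9   9   9   9
  2   0   0   0   0   0   5   9   9   9   9   9
  3   0   0   0   5   5   5   9   9  10  14  14
  4   0   0   0   5   5   5  12  12  12  17  17

17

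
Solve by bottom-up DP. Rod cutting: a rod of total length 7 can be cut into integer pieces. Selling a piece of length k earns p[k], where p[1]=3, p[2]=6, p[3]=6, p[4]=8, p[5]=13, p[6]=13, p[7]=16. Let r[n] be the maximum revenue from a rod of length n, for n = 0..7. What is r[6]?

18

   n    0    1    2    3    4    5    6    7
r[n]    0    3    6    9   12   15   18   21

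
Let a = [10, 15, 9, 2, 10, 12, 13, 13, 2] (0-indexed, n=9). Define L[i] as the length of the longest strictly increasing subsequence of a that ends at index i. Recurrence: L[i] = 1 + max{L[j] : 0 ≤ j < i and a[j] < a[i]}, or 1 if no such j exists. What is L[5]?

   i    0    1    2    3    4    5    6    7    8
a[i]   10   15    9    2   10   12   13   13    2
L[i]    1    2    1    1    2    3    4    4    1

3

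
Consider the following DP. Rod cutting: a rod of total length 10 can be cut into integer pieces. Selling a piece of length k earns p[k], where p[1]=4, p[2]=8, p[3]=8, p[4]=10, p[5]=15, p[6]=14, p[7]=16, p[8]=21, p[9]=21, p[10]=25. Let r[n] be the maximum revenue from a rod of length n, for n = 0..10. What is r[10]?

   n    0    1    2    3    4    5    6    7    8    9   10
r[n]    0    4    8   12   16   20   24   28   32   36   40

40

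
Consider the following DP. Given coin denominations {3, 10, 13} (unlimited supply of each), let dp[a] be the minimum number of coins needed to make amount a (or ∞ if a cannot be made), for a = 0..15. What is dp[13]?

 a  0  1  2  3  4  5  6  7  8  9 10 11 12 13 14 15
dp  0  -  -  1  -  -  2  -  -  3  1  -  4  1  -  5
(- denotes ∞ / unreachable)

1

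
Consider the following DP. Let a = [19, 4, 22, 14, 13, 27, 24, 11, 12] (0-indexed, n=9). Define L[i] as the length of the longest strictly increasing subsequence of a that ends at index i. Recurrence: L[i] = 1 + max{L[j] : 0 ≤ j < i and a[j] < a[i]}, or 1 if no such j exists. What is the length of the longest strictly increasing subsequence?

3

   i    0    1    2    3    4    5    6    7    8
a[i]   19    4   22   14   13   27   24   11   12
L[i]    1    1    2    2    2    3    3    2    3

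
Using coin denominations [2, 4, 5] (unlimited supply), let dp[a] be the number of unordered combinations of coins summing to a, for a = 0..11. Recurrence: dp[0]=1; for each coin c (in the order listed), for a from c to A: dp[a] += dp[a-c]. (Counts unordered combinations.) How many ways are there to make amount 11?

after  coin     0     1     2     3     4     5     6     7     8     9    10    11
          2     1     0     1     0     1     0     1     0     1     0     1     0
          4     1     0     1     0     2     0     2     0     3     0     3     0
          5     1     0     1     0     2     1     2     1     3     2     4     2

2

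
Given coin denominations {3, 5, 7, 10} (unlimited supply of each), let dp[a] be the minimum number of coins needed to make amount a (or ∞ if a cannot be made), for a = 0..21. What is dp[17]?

2

 a  0  1  2  3  4  5  6  7  8  9 10 11 12 13 14 15 16 17 18 19 20 21
dp  0  -  -  1  -  1  2  1  2  3  1  3  2  2  2  2  3  2  3  3  2  3
(- denotes ∞ / unreachable)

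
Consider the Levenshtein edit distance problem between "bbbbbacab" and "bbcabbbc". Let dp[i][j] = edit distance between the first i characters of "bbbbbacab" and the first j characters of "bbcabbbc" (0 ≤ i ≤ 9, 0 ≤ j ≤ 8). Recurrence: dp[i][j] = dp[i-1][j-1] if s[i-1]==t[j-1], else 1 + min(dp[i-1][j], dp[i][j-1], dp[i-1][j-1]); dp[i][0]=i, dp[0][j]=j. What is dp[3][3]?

1

   ''  b  b  c  a  b  b  b  c
''  0  1  2  3  4  5  6  7  8
 b  1  0  1  2  3  4  5  6  7
 b  2  1  0  1  2  3  4  5  6
 b  3  2  1  1  2  2  3  4  5
 b  4  3  2  2  2  2  2  3  4
 b  5  4  3  3  3  2  2  2  3
 a  6  5  4  4  3  3  3  3  3
 c  7  6  5  4  4  4  4  4  3
 a  8  7  6  5  4  5  5  5  4
 b  9  8  7  6  5  4  5  5  5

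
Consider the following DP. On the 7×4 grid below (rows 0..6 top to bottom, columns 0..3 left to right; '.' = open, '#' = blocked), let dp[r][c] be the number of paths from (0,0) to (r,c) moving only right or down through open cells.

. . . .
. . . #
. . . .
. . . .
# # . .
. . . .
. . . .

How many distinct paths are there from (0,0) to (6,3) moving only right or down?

r\c   0   1   2   3
  0   1   1   1   1
  1   1   2   3   0
  2   1   3   6   6
  3   1   4  10  16
  4   0   0  10  26
  5   0   0  10  36
  6   0   0  10  46

46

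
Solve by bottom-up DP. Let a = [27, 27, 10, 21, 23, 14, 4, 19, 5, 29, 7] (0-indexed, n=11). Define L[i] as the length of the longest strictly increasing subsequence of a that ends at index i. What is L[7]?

3

   i    0    1    2    3    4    5    6    7    8    9   10
a[i]   27   27   10   21   23   14    4   19    5   29    7
L[i]    1    1    1    2    3    2    1    3    2    4    3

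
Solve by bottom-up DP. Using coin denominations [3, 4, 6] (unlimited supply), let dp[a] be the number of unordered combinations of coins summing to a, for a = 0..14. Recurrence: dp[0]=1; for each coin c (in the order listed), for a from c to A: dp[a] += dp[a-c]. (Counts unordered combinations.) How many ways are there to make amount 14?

after  coin     0     1     2     3     4     5     6     7     8     9    10    11    12    13    14
          3     1     0     0     1     0     0     1     0     0     1     0     0     1     0     0
          4     1     0     0     1     1     0     1     1     1     1     1     1     2     1     1
          6     1     0     0     1     1     0     2     1     1     2     2     1     4     2     2

2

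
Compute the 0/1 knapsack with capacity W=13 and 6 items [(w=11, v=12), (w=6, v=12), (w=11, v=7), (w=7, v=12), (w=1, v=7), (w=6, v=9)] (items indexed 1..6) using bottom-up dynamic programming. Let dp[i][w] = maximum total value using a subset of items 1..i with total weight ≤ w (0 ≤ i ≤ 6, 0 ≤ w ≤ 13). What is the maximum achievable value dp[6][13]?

i\w   0   1   2   3   4   5   6   7   8   9  10  11  12  13
  0   0   0   0   0   0   0   0   0   0   0   0   0   0   0
  1   0   0   0   0   0   0   0   0   0   0   0  12  12  12
  2   0   0   0   0   0   0  12  12  12  12  12  12  12  12
  3   0   0   0   0   0   0  12  12  12  12  12  12  12  12
  4   0   0   0   0   0   0  12  12  12  12  12  12  12  24
  5   0   7   7   7   7   7  12  19  19  19  19  19  19  24
  6   0   7   7   7   7   7  12  19  19  19  19  19  21  28

28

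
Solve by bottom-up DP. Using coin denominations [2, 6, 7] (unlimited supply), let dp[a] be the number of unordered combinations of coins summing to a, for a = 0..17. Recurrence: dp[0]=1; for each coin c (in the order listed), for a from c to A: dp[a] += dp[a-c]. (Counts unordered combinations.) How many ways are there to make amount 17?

after  coin     0     1     2     3     4     5     6     7     8     9    10    11    12    13    14    15    16    17
          2     1     0     1     0     1     0     1     0     1     0     1     0     1     0     1     0     1     0
          6     1     0     1     0     1     0     2     0     2     0     2     0     3     0     3     0     3     0
          7     1     0     1     0     1     0     2     1     2     1     2     1     3     2     4     2     4     2

2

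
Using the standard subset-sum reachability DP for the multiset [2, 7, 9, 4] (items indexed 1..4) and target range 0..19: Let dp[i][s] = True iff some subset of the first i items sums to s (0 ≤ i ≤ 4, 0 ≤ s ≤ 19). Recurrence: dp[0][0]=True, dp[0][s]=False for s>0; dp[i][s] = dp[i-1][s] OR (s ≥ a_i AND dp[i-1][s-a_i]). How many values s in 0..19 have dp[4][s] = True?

i\s   0   1   2   3   4   5   6   7   8   9  10  11  12  13  14  15  16  17  18  19
  0   T   F   F   F   F   F   F   F   F   F   F   F   F   F   F   F   F   F   F   F
  1   T   F   T   F   F   F   F   F   F   F   F   F   F   F   F   F   F   F   F   F
  2   T   F   T   F   F   F   F   T   F   T   F   F   F   F   F   F   F   F   F   F
  3   T   F   T   F   F   F   F   T   F   T   F   T   F   F   F   F   T   F   T   F
  4   T   F   T   F   T   F   T   T   F   T   F   T   F   T   F   T   T   F   T   F

11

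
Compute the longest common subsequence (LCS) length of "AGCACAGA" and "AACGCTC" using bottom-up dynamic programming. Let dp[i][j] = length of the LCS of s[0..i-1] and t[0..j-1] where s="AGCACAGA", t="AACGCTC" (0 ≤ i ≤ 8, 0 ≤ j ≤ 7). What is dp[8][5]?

4

   ''  A  A  C  G  C  T  C
''  0  0  0  0  0  0  0  0
 A  0  1  1  1  1  1  1  1
 G  0  1  1  1  2  2  2  2
 C  0  1  1  2  2  3  3  3
 A  0  1  2  2  2  3  3  3
 C  0  1  2  3  3  3  3  4
 A  0  1  2  3  3  3  3  4
 G  0  1  2  3  4  4  4  4
 A  0  1  2  3  4  4  4  4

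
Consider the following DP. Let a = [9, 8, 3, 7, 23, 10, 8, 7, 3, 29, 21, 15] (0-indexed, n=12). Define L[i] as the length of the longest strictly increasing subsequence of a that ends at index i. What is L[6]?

   i    0    1    2    3    4    5    6    7    8    9   10   11
a[i]    9    8    3    7   23   10    8    7    3   29   21   15
L[i]    1    1    1    2    3    3    3    2    1    4    4    4

3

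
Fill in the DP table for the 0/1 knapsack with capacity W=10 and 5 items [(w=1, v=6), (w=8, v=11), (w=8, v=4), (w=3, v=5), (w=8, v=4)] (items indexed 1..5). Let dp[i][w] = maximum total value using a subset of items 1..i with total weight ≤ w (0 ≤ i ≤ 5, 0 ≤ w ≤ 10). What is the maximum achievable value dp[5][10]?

i\w   0   1   2   3   4   5   6   7   8   9  10
  0   0   0   0   0   0   0   0   0   0   0   0
  1   0   6   6   6   6   6   6   6   6   6   6
  2   0   6   6   6   6   6   6   6  11  17  17
  3   0   6   6   6   6   6   6   6  11  17  17
  4   0   6   6   6  11  11  11  11  11  17  17
  5   0   6   6   6  11  11  11  11  11  17  17

17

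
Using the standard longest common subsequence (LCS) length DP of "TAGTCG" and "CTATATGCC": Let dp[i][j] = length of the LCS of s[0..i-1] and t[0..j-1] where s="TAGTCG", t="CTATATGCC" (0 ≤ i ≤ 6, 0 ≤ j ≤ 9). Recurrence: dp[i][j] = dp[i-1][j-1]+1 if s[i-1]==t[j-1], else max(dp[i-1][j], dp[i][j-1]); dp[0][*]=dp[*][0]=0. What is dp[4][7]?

3

   ''  C  T  A  T  A  T  G  C  C
''  0  0  0  0  0  0  0  0  0  0
 T  0  0  1  1  1  1  1  1  1  1
 A  0  0  1  2  2  2  2  2  2  2
 G  0  0  1  2  2  2  2  3  3  3
 T  0  0  1  2  3  3  3  3  3  3
 C  0  1  1  2  3  3  3  3  4  4
 G  0  1  1  2  3  3  3  4  4  4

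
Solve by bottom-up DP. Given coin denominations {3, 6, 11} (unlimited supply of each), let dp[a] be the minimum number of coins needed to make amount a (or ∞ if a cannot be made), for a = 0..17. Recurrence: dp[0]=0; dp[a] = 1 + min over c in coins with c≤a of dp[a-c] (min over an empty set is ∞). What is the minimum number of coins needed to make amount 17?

 a  0  1  2  3  4  5  6  7  8  9 10 11 12 13 14 15 16 17
dp  0  -  -  1  -  -  1  -  -  2  -  1  2  -  2  3  -  2
(- denotes ∞ / unreachable)

2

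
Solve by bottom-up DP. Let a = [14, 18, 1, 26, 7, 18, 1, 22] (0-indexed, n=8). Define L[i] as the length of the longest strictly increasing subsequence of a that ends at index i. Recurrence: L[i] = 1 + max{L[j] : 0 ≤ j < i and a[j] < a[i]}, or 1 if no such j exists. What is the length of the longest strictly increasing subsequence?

   i    0    1    2    3    4    5    6    7
a[i]   14   18    1   26    7   18    1   22
L[i]    1    2    1    3    2    3    1    4

4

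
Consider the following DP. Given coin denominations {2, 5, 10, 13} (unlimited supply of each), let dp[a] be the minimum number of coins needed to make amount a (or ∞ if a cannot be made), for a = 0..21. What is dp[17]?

3

 a  0  1  2  3  4  5  6  7  8  9 10 11 12 13 14 15 16 17 18 19 20 21
dp  0  -  1  -  2  1  3  2  4  3  1  4  2  1  3  2  4  3  2  4  2  5
(- denotes ∞ / unreachable)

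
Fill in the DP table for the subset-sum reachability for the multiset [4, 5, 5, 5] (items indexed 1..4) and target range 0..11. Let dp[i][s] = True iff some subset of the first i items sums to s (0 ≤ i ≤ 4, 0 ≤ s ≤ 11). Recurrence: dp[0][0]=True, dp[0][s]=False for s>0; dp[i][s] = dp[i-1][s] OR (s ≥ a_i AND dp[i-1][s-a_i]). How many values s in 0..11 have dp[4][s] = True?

i\s   0   1   2   3   4   5   6   7   8   9  10  11
  0   T   F   F   F   F   F   F   F   F   F   F   F
  1   T   F   F   F   T   F   F   F   F   F   F   F
  2   T   F   F   F   T   T   F   F   F   T   F   F
  3   T   F   F   F   T   T   F   F   F   T   T   F
  4   T   F   F   F   T   T   F   F   F   T   T   F

5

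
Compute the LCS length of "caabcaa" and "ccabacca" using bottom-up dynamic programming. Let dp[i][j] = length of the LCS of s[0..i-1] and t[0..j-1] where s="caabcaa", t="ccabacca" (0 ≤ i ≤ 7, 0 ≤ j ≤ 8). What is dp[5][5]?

3

   ''  c  c  a  b  a  c  c  a
''  0  0  0  0  0  0  0  0  0
 c  0  1  1  1  1  1  1  1  1
 a  0  1  1  2  2  2  2  2  2
 a  0  1  1  2  2  3  3  3  3
 b  0  1  1  2  3  3  3  3  3
 c  0  1  2  2  3  3  4  4  4
 a  0  1  2  3  3  4  4  4  5
 a  0  1  2  3  3  4  4  4  5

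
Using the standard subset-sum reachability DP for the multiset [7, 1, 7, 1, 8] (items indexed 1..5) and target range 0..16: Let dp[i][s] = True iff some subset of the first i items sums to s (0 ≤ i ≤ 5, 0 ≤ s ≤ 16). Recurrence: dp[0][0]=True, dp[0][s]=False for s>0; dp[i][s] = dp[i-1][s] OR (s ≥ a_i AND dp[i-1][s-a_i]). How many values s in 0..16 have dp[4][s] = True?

i\s   0   1   2   3   4   5   6   7   8   9  10  11  12  13  14  15  16
  0   T   F   F   F   F   F   F   F   F   F   F   F   F   F   F   F   F
  1   T   F   F   F   F   F   F   T   F   F   F   F   F   F   F   F   F
  2   T   T   F   F   F   F   F   T   T   F   F   F   F   F   F   F   F
  3   T   T   F   F   F   F   F   T   T   F   F   F   F   F   T   T   F
  4   T   T   T   F   F   F   F   T   T   T   F   F   F   F   T   T   T
  5   T   T   T   F   F   F   F   T   T   T   T   F   F   F   T   T   T

9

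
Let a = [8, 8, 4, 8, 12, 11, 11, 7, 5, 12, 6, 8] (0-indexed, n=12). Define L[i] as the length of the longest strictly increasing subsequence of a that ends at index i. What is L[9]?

4

   i    0    1    2    3    4    5    6    7    8    9   10   11
a[i]    8    8    4    8   12   11   11    7    5   12    6    8
L[i]    1    1    1    2    3    3    3    2    2    4    3    4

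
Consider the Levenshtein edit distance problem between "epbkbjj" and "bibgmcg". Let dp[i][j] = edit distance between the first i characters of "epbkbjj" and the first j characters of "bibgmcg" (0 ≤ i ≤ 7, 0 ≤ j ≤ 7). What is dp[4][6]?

5

   ''  b  i  b  g  m  c  g
''  0  1  2  3  4  5  6  7
 e  1  1  2  3  4  5  6  7
 p  2  2  2  3  4  5  6  7
 b  3  2  3  2  3  4  5  6
 k  4  3  3  3  3  4  5  6
 b  5  4  4  3  4  4  5  6
 j  6  5  5  4  4  5  5  6
 j  7  6  6  5  5  5  6  6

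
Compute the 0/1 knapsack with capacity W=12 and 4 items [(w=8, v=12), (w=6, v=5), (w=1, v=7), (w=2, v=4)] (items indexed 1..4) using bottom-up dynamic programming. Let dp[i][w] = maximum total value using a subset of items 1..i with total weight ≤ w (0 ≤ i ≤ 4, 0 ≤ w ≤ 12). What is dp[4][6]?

i\w   0   1   2   3   4   5   6   7   8   9  10  11  12
  0   0   0   0   0   0   0   0   0   0   0   0   0   0
  1   0   0   0   0   0   0   0   0  12  12  12  12  12
  2   0   0   0   0   0   0   5   5  12  12  12  12  12
  3   0   7   7   7   7   7   7  12  12  19  19  19  19
  4   0   7   7  11  11  11  11  12  12  19  19  23  23

11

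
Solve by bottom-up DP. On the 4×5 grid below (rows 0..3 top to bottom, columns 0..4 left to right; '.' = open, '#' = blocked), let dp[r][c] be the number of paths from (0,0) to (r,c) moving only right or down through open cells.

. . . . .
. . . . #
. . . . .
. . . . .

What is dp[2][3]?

r\c   0   1   2   3   4
  0   1   1   1   1   1
  1   1   2   3   4   0
  2   1   3   6  10  10
  3   1   4  10  20  30

10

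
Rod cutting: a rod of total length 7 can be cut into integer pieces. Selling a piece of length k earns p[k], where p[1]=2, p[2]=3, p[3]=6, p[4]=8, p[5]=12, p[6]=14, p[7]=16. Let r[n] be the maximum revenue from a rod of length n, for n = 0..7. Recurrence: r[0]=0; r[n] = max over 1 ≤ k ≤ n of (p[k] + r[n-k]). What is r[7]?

   n    0    1    2    3    4    5    6    7
r[n]    0    2    4    6    8   12   14   16

16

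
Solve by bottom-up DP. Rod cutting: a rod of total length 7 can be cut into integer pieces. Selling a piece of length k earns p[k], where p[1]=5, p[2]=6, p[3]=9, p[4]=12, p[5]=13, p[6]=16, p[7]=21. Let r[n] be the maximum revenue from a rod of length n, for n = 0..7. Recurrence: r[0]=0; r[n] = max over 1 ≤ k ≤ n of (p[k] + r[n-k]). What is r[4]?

20

   n    0    1    2    3    4    5    6    7
r[n]    0    5   10   15   20   25   30   35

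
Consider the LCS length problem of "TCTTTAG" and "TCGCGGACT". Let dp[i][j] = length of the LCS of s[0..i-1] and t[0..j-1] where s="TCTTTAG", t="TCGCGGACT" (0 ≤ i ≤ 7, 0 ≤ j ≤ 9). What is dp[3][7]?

   ''  T  C  G  C  G  G  A  C  T
''  0  0  0  0  0  0  0  0  0  0
 T  0  1  1  1  1  1  1  1  1  1
 C  0  1  2  2  2  2  2  2  2  2
 T  0  1  2  2  2  2  2  2  2  3
 T  0  1  2  2  2  2  2  2  2  3
 T  0  1  2  2  2  2  2  2  2  3
 A  0  1  2  2  2  2  2  3  3  3
 G  0  1  2  3  3  3  3  3  3  3

2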